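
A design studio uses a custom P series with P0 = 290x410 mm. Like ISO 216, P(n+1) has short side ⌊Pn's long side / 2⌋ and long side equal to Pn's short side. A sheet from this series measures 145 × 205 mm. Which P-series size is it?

P0: 290 × 410 mm
P1: 205 × 290 mm
P2: 145 × 205 mm
P3: 102 × 145 mm
→ matches P2.

P2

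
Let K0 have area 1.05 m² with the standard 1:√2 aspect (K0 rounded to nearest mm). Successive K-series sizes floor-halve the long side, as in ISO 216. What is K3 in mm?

Let K0's short side be w mm. w · w√2 = 1.05 m² = 1,050,000 mm², so w ≈ 861.7 mm and w√2 ≈ 1218.6 mm → K0 = 862 × 1219 mm.
K1: ⌊1219/2⌋ × 862 = 609 × 862 mm
K2: ⌊862/2⌋ × 609 = 431 × 609 mm
K3: ⌊609/2⌋ × 431 = 304 × 431 mm

304 × 431 mm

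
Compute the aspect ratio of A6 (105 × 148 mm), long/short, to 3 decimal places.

148 / 105 = 1.410
ISO 216 targets √2 ≈ 1.414; the -0.005 deviation is from mm rounding.

1.410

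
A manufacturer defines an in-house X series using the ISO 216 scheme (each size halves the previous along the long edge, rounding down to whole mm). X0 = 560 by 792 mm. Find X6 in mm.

X1: ⌊792/2⌋ × 560 = 396 × 560 mm
X2: ⌊560/2⌋ × 396 = 280 × 396 mm
X3: ⌊396/2⌋ × 280 = 198 × 280 mm
X4: ⌊280/2⌋ × 198 = 140 × 198 mm
X5: ⌊198/2⌋ × 140 = 99 × 140 mm
X6: ⌊140/2⌋ × 99 = 70 × 99 mm

70 × 99 mm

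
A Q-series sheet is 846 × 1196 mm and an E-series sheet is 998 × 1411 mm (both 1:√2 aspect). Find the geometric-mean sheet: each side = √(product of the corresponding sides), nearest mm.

Short side: √(846 · 998) = √844308 ≈ 918.9 → 919 mm
Long side: √(1196 · 1411) = √1687556 ≈ 1299.1 → 1299 mm

919 × 1299 mm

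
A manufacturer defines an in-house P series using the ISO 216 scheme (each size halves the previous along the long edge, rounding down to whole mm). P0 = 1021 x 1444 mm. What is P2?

510 × 722 mm

P1: ⌊1444/2⌋ × 1021 = 722 × 1021 mm
P2: ⌊1021/2⌋ × 722 = 510 × 722 mm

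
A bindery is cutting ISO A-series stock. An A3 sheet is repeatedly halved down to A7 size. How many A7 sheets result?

16

Each ISO step halves the sheet: 1 × A3 → 2 × A4 → 4 × A5 → 8 × A6 → …
From A3 to A7 is 4 halving steps: 2^4 = 16.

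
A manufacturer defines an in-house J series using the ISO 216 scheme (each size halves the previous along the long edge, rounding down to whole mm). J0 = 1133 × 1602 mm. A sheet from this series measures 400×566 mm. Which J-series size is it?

J0: 1133 × 1602 mm
J1: 801 × 1133 mm
J2: 566 × 801 mm
J3: 400 × 566 mm
J4: 283 × 400 mm
→ matches J3.

J3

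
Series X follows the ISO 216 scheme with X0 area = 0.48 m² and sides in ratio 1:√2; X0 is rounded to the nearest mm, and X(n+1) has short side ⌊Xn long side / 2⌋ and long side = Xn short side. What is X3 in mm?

206 × 291 mm

Let X0's short side be w mm. w · w√2 = 0.48 m² = 480,000 mm², so w ≈ 582.6 mm and w√2 ≈ 823.9 mm → X0 = 583 × 824 mm.
X1: ⌊824/2⌋ × 583 = 412 × 583 mm
X2: ⌊583/2⌋ × 412 = 291 × 412 mm
X3: ⌊412/2⌋ × 291 = 206 × 291 mm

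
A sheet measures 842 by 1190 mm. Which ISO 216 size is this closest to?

Aspect ratio 1190/842 ≈ 1.413 — close to the ISO √2 ≈ 1.414.
In the A-series (A0 area = 1 m²): A0 = 841 × 1189 mm.
Off by 2 mm total — nearest standard size.

A0 (841 × 1189 mm)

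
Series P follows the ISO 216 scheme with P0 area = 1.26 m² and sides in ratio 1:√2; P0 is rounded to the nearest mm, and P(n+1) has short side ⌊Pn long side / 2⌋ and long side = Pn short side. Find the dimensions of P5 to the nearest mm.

166 × 236 mm

Let P0's short side be w mm. w · w√2 = 1.26 m² = 1,260,000 mm², so w ≈ 943.9 mm and w√2 ≈ 1334.9 mm → P0 = 944 × 1335 mm.
P1: ⌊1335/2⌋ × 944 = 667 × 944 mm
P2: ⌊944/2⌋ × 667 = 472 × 667 mm
P3: ⌊667/2⌋ × 472 = 333 × 472 mm
P4: ⌊472/2⌋ × 333 = 236 × 333 mm
P5: ⌊333/2⌋ × 236 = 166 × 236 mm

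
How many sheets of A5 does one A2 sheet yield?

Each ISO step halves the sheet: 1 × A2 → 2 × A3 → 4 × A4 → 8 × A5
From A2 to A5 is 3 halving steps: 2^3 = 8.

8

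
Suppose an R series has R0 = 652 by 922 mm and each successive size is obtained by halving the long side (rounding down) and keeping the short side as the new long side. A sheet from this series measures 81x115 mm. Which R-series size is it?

R0: 652 × 922 mm
R1: 461 × 652 mm
R2: 326 × 461 mm
R3: 230 × 326 mm
R4: 163 × 230 mm
R5: 115 × 163 mm
R6: 81 × 115 mm
R7: 57 × 81 mm
→ matches R6.

R6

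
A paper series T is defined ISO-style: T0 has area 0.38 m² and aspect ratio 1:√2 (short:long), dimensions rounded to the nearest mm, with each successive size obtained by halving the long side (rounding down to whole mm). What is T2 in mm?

259 × 366 mm

Let T0's short side be w mm. w · w√2 = 0.38 m² = 380,000 mm², so w ≈ 518.4 mm and w√2 ≈ 733.1 mm → T0 = 518 × 733 mm.
T1: ⌊733/2⌋ × 518 = 366 × 518 mm
T2: ⌊518/2⌋ × 366 = 259 × 366 mm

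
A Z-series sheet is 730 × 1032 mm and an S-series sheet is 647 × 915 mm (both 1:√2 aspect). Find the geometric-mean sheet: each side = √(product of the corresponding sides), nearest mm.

Short side: √(730 · 647) = √472310 ≈ 687.2 → 687 mm
Long side: √(1032 · 915) = √944280 ≈ 971.7 → 972 mm

687 × 972 mm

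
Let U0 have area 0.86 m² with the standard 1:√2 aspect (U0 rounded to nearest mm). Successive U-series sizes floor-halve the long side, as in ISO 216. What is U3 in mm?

Let U0's short side be w mm. w · w√2 = 0.86 m² = 860,000 mm², so w ≈ 779.8 mm and w√2 ≈ 1102.8 mm → U0 = 780 × 1103 mm.
U1: ⌊1103/2⌋ × 780 = 551 × 780 mm
U2: ⌊780/2⌋ × 551 = 390 × 551 mm
U3: ⌊551/2⌋ × 390 = 275 × 390 mm

275 × 390 mm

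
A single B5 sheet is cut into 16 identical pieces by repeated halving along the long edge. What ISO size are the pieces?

B9

16 = 2^4, so 4 halving steps.
B5 → B6 → … → B9 after 4 steps.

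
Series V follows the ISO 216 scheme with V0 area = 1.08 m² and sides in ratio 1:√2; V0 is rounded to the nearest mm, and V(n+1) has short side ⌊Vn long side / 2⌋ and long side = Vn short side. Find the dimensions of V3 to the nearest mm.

Let V0's short side be w mm. w · w√2 = 1.08 m² = 1,080,000 mm², so w ≈ 873.9 mm and w√2 ≈ 1235.9 mm → V0 = 874 × 1236 mm.
V1: ⌊1236/2⌋ × 874 = 618 × 874 mm
V2: ⌊874/2⌋ × 618 = 437 × 618 mm
V3: ⌊618/2⌋ × 437 = 309 × 437 mm

309 × 437 mm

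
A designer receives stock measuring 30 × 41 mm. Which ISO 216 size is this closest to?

Aspect ratio 41/30 ≈ 1.367 (ISO target is √2 ≈ 1.414).
In the C-series (envelope sizes, between A and B): C10 = 28 × 40 mm.
Off by 3 mm total — nearest standard size.

C10 (28 × 40 mm)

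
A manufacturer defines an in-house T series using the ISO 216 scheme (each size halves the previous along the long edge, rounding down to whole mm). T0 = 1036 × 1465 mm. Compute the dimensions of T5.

183 × 259 mm

T1: ⌊1465/2⌋ × 1036 = 732 × 1036 mm
T2: ⌊1036/2⌋ × 732 = 518 × 732 mm
T3: ⌊732/2⌋ × 518 = 366 × 518 mm
T4: ⌊518/2⌋ × 366 = 259 × 366 mm
T5: ⌊366/2⌋ × 259 = 183 × 259 mm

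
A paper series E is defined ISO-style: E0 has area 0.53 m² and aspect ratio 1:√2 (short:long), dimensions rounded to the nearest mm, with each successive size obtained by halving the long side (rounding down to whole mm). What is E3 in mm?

216 × 306 mm

Let E0's short side be w mm. w · w√2 = 0.53 m² = 530,000 mm², so w ≈ 612.2 mm and w√2 ≈ 865.8 mm → E0 = 612 × 866 mm.
E1: ⌊866/2⌋ × 612 = 433 × 612 mm
E2: ⌊612/2⌋ × 433 = 306 × 433 mm
E3: ⌊433/2⌋ × 306 = 216 × 306 mm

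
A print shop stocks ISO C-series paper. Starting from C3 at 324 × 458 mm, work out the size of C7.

C4: ⌊458/2⌋ × 324 = 229 × 324 mm
C5: ⌊324/2⌋ × 229 = 162 × 229 mm
C6: ⌊229/2⌋ × 162 = 114 × 162 mm
C7: ⌊162/2⌋ × 114 = 81 × 114 mm

81 × 114 mm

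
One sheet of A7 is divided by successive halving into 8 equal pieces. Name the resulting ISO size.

A10

8 = 2^3, so 3 halving steps.
A7 → A8 → … → A10 after 3 steps.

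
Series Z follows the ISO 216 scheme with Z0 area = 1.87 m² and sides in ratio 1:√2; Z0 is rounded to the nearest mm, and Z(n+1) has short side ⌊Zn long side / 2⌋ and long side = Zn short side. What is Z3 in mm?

406 × 575 mm

Let Z0's short side be w mm. w · w√2 = 1.87 m² = 1,870,000 mm², so w ≈ 1149.9 mm and w√2 ≈ 1626.2 mm → Z0 = 1150 × 1626 mm.
Z1: ⌊1626/2⌋ × 1150 = 813 × 1150 mm
Z2: ⌊1150/2⌋ × 813 = 575 × 813 mm
Z3: ⌊813/2⌋ × 575 = 406 × 575 mm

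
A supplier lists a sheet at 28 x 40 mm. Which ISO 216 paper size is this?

C10 (28 × 40 mm)

Aspect ratio 40/28 ≈ 1.429 — close to the ISO √2 ≈ 1.414.
In the C-series (envelope sizes, between A and B): C10 = 28 × 40 mm.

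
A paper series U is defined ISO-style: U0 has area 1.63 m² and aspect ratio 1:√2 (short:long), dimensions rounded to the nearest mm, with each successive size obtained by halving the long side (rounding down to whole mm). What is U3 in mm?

379 × 537 mm

Let U0's short side be w mm. w · w√2 = 1.63 m² = 1,630,000 mm², so w ≈ 1073.6 mm and w√2 ≈ 1518.3 mm → U0 = 1074 × 1518 mm.
U1: ⌊1518/2⌋ × 1074 = 759 × 1074 mm
U2: ⌊1074/2⌋ × 759 = 537 × 759 mm
U3: ⌊759/2⌋ × 537 = 379 × 537 mm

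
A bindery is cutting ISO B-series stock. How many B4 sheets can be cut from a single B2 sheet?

4

B2 = 500 × 707 mm; B4 = 250 × 353 mm.
Each halving step doubles the count; 2 steps from B2 to B4.
2^2 = 4.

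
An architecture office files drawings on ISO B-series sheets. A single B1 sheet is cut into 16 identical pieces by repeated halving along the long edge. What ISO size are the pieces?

16 = 2^4, so 4 halving steps.
B1 → B2 → … → B5 after 4 steps.

B5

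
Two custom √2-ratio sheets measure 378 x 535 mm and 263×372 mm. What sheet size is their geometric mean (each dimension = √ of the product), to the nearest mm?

315 × 446 mm

Short side: √(378 · 263) = √99414 ≈ 315.3 → 315 mm
Long side: √(535 · 372) = √199020 ≈ 446.1 → 446 mm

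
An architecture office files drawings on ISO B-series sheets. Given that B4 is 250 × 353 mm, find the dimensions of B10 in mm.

31 × 44 mm

B5: ⌊353/2⌋ × 250 = 176 × 250 mm
B6: ⌊250/2⌋ × 176 = 125 × 176 mm
B7: ⌊176/2⌋ × 125 = 88 × 125 mm
B8: ⌊125/2⌋ × 88 = 62 × 88 mm
B9: ⌊88/2⌋ × 62 = 44 × 62 mm
B10: ⌊62/2⌋ × 44 = 31 × 44 mm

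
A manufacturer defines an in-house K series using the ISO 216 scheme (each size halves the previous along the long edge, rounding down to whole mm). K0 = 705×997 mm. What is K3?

K1 = 498 × 705 mm (from K0 by 1 halving).
K2: ⌊705/2⌋ × 498 = 352 × 498 mm
K3: ⌊498/2⌋ × 352 = 249 × 352 mm

249 × 352 mm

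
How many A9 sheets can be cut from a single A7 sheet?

4

Each ISO step halves the sheet: 1 × A7 → 2 × A8 → 4 × A9
From A7 to A9 is 2 halving steps: 2^2 = 4.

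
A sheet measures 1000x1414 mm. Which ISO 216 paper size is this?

B0 (1000 × 1414 mm)

Aspect ratio 1414/1000 ≈ 1.414 — close to the ISO √2 ≈ 1.414.
In the B-series (B0 = 1000 × 1414 mm): B0 = 1000 × 1414 mm.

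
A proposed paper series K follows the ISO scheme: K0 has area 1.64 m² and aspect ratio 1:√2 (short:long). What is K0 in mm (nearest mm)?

1077 × 1523 mm

Let the short side be w mm. Then w · w√2 = 1.64 m² = 1,640,000 mm².
w² = 1,640,000/√2, so w ≈ 1076.9 mm; long side = w√2 ≈ 1522.9 mm.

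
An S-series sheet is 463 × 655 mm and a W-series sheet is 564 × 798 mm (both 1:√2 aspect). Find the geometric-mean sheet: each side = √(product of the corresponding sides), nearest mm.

Short side: √(463 · 564) = √261132 ≈ 511.0 → 511 mm
Long side: √(655 · 798) = √522690 ≈ 723.0 → 723 mm

511 × 723 mm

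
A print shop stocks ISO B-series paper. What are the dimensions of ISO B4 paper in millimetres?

250 × 353 mm

B0 = 1000 × 1414 mm (B0 has a 1000 mm short side, aspect 1:√2).
B1: ⌊1414/2⌋ × 1000 = 707 × 1000 mm
B2: ⌊1000/2⌋ × 707 = 500 × 707 mm
B3: ⌊707/2⌋ × 500 = 353 × 500 mm
B4: ⌊500/2⌋ × 353 = 250 × 353 mm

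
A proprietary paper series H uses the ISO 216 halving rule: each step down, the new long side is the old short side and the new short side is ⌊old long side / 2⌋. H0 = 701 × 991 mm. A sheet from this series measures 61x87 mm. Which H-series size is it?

H0: 701 × 991 mm
H1: 495 × 701 mm
H2: 350 × 495 mm
H3: 247 × 350 mm
H4: 175 × 247 mm
H5: 123 × 175 mm
H6: 87 × 123 mm
H7: 61 × 87 mm
H8: 43 × 61 mm
→ matches H7.

H7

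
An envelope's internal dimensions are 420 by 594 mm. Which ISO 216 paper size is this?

A2 (420 × 594 mm)

Aspect ratio 594/420 ≈ 1.414 — close to the ISO √2 ≈ 1.414.
In the A-series (A0 area = 1 m²): A2 = 420 × 594 mm.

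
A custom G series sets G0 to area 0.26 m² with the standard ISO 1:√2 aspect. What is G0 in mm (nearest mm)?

429 × 606 mm

Let the short side be w mm. Then w · w√2 = 0.26 m² = 260,000 mm².
w² = 260,000/√2, so w ≈ 428.8 mm; long side = w√2 ≈ 606.4 mm.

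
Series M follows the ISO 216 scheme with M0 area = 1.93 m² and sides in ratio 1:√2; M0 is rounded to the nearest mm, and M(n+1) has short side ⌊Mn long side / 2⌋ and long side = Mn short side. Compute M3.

Let M0's short side be w mm. w · w√2 = 1.93 m² = 1,930,000 mm², so w ≈ 1168.2 mm and w√2 ≈ 1652.1 mm → M0 = 1168 × 1652 mm.
M1: ⌊1652/2⌋ × 1168 = 826 × 1168 mm
M2: ⌊1168/2⌋ × 826 = 584 × 826 mm
M3: ⌊826/2⌋ × 584 = 413 × 584 mm

413 × 584 mm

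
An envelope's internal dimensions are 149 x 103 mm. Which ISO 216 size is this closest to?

A6 (105 × 148 mm)

Aspect ratio 149/103 ≈ 1.447 (ISO target is √2 ≈ 1.414).
In the A-series (A0 area = 1 m²): A6 = 105 × 148 mm.
Off by 3 mm total — nearest standard size.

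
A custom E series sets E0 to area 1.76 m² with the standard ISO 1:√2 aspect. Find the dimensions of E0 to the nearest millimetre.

Let the short side be w mm. Then w · w√2 = 1.76 m² = 1,760,000 mm².
w² = 1,760,000/√2, so w ≈ 1115.6 mm; long side = w√2 ≈ 1577.7 mm.

1116 × 1578 mm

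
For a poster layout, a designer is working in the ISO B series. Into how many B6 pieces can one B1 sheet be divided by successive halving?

32

Each ISO step halves the sheet: 1 × B1 → 2 × B2 → 4 × B3 → 8 × B4 → …
From B1 to B6 is 5 halving steps: 2^5 = 32.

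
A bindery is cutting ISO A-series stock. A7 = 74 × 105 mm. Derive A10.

A8: ⌊105/2⌋ × 74 = 52 × 74 mm
A9: ⌊74/2⌋ × 52 = 37 × 52 mm
A10: ⌊52/2⌋ × 37 = 26 × 37 mm

26 × 37 mm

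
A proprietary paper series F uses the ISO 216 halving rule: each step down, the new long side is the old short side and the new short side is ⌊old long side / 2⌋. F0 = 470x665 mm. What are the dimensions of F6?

58 × 83 mm

F1: ⌊665/2⌋ × 470 = 332 × 470 mm
F2: ⌊470/2⌋ × 332 = 235 × 332 mm
F3: ⌊332/2⌋ × 235 = 166 × 235 mm
F4: ⌊235/2⌋ × 166 = 117 × 166 mm
F5: ⌊166/2⌋ × 117 = 83 × 117 mm
F6: ⌊117/2⌋ × 83 = 58 × 83 mm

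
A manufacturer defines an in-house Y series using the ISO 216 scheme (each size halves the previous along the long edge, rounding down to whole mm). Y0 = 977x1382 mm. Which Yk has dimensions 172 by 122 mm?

Y0: 977 × 1382 mm
Y1: 691 × 977 mm
Y2: 488 × 691 mm
Y3: 345 × 488 mm
Y4: 244 × 345 mm
Y5: 172 × 244 mm
Y6: 122 × 172 mm
Y7: 86 × 122 mm
→ matches Y6.

Y6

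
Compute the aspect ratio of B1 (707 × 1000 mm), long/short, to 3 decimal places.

1.414

1000 / 707 = 1.414
Matches √2 ≈ 1.414 — the ISO 216 defining ratio.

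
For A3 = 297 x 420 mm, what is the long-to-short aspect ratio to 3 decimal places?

1.414

420 / 297 = 1.414
Matches √2 ≈ 1.414 — the ISO 216 defining ratio.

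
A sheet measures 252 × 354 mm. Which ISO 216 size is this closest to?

B4 (250 × 353 mm)

Aspect ratio 354/252 ≈ 1.405 — close to the ISO √2 ≈ 1.414.
In the B-series (B0 = 1000 × 1414 mm): B4 = 250 × 353 mm.
Off by 3 mm total — nearest standard size.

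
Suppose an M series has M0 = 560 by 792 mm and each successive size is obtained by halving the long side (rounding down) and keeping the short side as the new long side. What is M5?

M1 = 396 × 560 mm (from M0 by 1 halving).
M2: ⌊560/2⌋ × 396 = 280 × 396 mm
M3: ⌊396/2⌋ × 280 = 198 × 280 mm
M4: ⌊280/2⌋ × 198 = 140 × 198 mm
M5: ⌊198/2⌋ × 140 = 99 × 140 mm

99 × 140 mm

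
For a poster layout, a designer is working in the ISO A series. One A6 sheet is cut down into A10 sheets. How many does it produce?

16

Each ISO step halves the sheet: 1 × A6 → 2 × A7 → 4 × A8 → 8 × A9 → …
From A6 to A10 is 4 halving steps: 2^4 = 16.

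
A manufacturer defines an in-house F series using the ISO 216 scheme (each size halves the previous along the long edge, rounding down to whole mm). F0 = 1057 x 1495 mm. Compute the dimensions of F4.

F1: ⌊1495/2⌋ × 1057 = 747 × 1057 mm
F2: ⌊1057/2⌋ × 747 = 528 × 747 mm
F3: ⌊747/2⌋ × 528 = 373 × 528 mm
F4: ⌊528/2⌋ × 373 = 264 × 373 mm

264 × 373 mm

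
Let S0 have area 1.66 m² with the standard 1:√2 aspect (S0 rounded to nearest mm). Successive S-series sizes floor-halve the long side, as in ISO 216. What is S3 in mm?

Let S0's short side be w mm. w · w√2 = 1.66 m² = 1,660,000 mm², so w ≈ 1083.4 mm and w√2 ≈ 1532.2 mm → S0 = 1083 × 1532 mm.
S1: ⌊1532/2⌋ × 1083 = 766 × 1083 mm
S2: ⌊1083/2⌋ × 766 = 541 × 766 mm
S3: ⌊766/2⌋ × 541 = 383 × 541 mm

383 × 541 mm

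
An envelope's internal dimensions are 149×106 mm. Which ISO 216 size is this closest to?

A6 (105 × 148 mm)

Aspect ratio 149/106 ≈ 1.406 — close to the ISO √2 ≈ 1.414.
In the A-series (A0 area = 1 m²): A6 = 105 × 148 mm.
Off by 2 mm total — nearest standard size.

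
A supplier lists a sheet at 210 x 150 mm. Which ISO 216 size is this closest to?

A5 (148 × 210 mm)

Aspect ratio 210/150 ≈ 1.400 — close to the ISO √2 ≈ 1.414.
In the A-series (A0 area = 1 m²): A5 = 148 × 210 mm.
Off by 2 mm total — nearest standard size.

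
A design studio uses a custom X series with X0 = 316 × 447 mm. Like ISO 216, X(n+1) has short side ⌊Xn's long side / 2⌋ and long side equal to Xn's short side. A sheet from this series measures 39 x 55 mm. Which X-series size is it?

X6

X0: 316 × 447 mm
X1: 223 × 316 mm
X2: 158 × 223 mm
X3: 111 × 158 mm
X4: 79 × 111 mm
X5: 55 × 79 mm
X6: 39 × 55 mm
X7: 27 × 39 mm
→ matches X6.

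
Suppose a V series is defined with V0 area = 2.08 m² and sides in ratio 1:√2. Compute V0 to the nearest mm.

Let the short side be w mm. Then w · w√2 = 2.08 m² = 2,080,000 mm².
w² = 2,080,000/√2, so w ≈ 1212.8 mm; long side = w√2 ≈ 1715.1 mm.

1213 × 1715 mm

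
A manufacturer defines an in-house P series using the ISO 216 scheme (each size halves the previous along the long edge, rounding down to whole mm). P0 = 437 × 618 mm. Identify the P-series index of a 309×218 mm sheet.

P0: 437 × 618 mm
P1: 309 × 437 mm
P2: 218 × 309 mm
P3: 154 × 218 mm
→ matches P2.

P2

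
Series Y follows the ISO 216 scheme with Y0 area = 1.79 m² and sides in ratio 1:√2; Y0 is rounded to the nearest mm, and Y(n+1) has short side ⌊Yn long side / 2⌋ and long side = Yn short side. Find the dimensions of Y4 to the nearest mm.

Let Y0's short side be w mm. w · w√2 = 1.79 m² = 1,790,000 mm², so w ≈ 1125.0 mm and w√2 ≈ 1591.1 mm → Y0 = 1125 × 1591 mm.
Y1: ⌊1591/2⌋ × 1125 = 795 × 1125 mm
Y2: ⌊1125/2⌋ × 795 = 562 × 795 mm
Y3: ⌊795/2⌋ × 562 = 397 × 562 mm
Y4: ⌊562/2⌋ × 397 = 281 × 397 mm

281 × 397 mm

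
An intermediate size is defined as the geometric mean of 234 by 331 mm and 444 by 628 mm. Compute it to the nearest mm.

Short side: √(234 · 444) = √103896 ≈ 322.3 → 322 mm
Long side: √(331 · 628) = √207868 ≈ 455.9 → 456 mm

322 × 456 mm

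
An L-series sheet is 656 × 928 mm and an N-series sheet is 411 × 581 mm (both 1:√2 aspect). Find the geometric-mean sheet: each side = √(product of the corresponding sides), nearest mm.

519 × 734 mm

Short side: √(656 · 411) = √269616 ≈ 519.2 → 519 mm
Long side: √(928 · 581) = √539168 ≈ 734.3 → 734 mm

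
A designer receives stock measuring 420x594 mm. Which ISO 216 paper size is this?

Aspect ratio 594/420 ≈ 1.414 — close to the ISO √2 ≈ 1.414.
In the A-series (A0 area = 1 m²): A2 = 420 × 594 mm.

A2 (420 × 594 mm)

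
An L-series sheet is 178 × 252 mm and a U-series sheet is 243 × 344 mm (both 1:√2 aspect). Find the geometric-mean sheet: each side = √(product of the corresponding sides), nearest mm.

Short side: √(178 · 243) = √43254 ≈ 208.0 → 208 mm
Long side: √(252 · 344) = √86688 ≈ 294.4 → 294 mm

208 × 294 mm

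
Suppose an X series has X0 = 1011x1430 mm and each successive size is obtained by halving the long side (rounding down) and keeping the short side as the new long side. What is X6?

126 × 178 mm

X1: ⌊1430/2⌋ × 1011 = 715 × 1011 mm
X2: ⌊1011/2⌋ × 715 = 505 × 715 mm
X3: ⌊715/2⌋ × 505 = 357 × 505 mm
X4: ⌊505/2⌋ × 357 = 252 × 357 mm
X5: ⌊357/2⌋ × 252 = 178 × 252 mm
X6: ⌊252/2⌋ × 178 = 126 × 178 mm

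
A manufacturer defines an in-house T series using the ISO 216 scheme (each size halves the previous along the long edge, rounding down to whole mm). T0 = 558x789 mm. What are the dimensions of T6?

69 × 98 mm

T1 = 394 × 558 mm (from T0 by 1 halving).
T2: ⌊558/2⌋ × 394 = 279 × 394 mm
T3: ⌊394/2⌋ × 279 = 197 × 279 mm
T4: ⌊279/2⌋ × 197 = 139 × 197 mm
T5: ⌊197/2⌋ × 139 = 98 × 139 mm
T6: ⌊139/2⌋ × 98 = 69 × 98 mm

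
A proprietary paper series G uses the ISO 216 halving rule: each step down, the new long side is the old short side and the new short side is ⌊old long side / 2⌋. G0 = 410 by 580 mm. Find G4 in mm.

102 × 145 mm

G1: ⌊580/2⌋ × 410 = 290 × 410 mm
G2: ⌊410/2⌋ × 290 = 205 × 290 mm
G3: ⌊290/2⌋ × 205 = 145 × 205 mm
G4: ⌊205/2⌋ × 145 = 102 × 145 mm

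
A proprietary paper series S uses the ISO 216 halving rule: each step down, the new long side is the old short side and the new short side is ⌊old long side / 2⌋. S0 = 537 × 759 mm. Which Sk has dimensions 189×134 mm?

S4

S0: 537 × 759 mm
S1: 379 × 537 mm
S2: 268 × 379 mm
S3: 189 × 268 mm
S4: 134 × 189 mm
S5: 94 × 134 mm
→ matches S4.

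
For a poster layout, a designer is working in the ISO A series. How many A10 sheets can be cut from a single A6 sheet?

Each ISO step halves the sheet: 1 × A6 → 2 × A7 → 4 × A8 → 8 × A9 → …
From A6 to A10 is 4 halving steps: 2^4 = 16.

16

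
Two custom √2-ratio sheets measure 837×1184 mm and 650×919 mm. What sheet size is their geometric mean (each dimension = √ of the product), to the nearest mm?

Short side: √(837 · 650) = √544050 ≈ 737.6 → 738 mm
Long side: √(1184 · 919) = √1088096 ≈ 1043.1 → 1043 mm

738 × 1043 mm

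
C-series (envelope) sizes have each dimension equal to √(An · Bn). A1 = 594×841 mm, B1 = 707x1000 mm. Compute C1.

Short side: √(594 · 707) = √419958 ≈ 648.0 → 648 mm
Long side: √(841 · 1000) = √841000 ≈ 917.1 → 917 mm

648 × 917 mm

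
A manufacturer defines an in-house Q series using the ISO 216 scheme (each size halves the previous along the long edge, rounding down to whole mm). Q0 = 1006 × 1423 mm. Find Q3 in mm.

Q1: ⌊1423/2⌋ × 1006 = 711 × 1006 mm
Q2: ⌊1006/2⌋ × 711 = 503 × 711 mm
Q3: ⌊711/2⌋ × 503 = 355 × 503 mm

355 × 503 mm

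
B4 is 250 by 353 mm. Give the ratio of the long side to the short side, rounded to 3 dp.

353 / 250 = 1.412
ISO 216 targets √2 ≈ 1.414; the -0.002 deviation is from mm rounding.

1.412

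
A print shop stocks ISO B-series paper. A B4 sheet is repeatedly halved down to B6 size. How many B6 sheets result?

4

Each ISO step halves the sheet: 1 × B4 → 2 × B5 → 4 × B6
From B4 to B6 is 2 halving steps: 2^2 = 4.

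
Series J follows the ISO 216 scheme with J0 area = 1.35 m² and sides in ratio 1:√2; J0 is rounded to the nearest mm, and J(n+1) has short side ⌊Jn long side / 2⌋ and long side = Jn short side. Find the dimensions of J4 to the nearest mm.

Let J0's short side be w mm. w · w√2 = 1.35 m² = 1,350,000 mm², so w ≈ 977.0 mm and w√2 ≈ 1381.7 mm → J0 = 977 × 1382 mm.
J1: ⌊1382/2⌋ × 977 = 691 × 977 mm
J2: ⌊977/2⌋ × 691 = 488 × 691 mm
J3: ⌊691/2⌋ × 488 = 345 × 488 mm
J4: ⌊488/2⌋ × 345 = 244 × 345 mm

244 × 345 mm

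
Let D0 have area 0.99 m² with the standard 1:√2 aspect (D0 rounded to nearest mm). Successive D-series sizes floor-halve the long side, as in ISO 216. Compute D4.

Let D0's short side be w mm. w · w√2 = 0.99 m² = 990,000 mm², so w ≈ 836.7 mm and w√2 ≈ 1183.2 mm → D0 = 837 × 1183 mm.
D1: ⌊1183/2⌋ × 837 = 591 × 837 mm
D2: ⌊837/2⌋ × 591 = 418 × 591 mm
D3: ⌊591/2⌋ × 418 = 295 × 418 mm
D4: ⌊418/2⌋ × 295 = 209 × 295 mm

209 × 295 mm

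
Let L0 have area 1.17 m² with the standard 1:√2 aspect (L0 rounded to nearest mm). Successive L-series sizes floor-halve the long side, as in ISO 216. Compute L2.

Let L0's short side be w mm. w · w√2 = 1.17 m² = 1,170,000 mm², so w ≈ 909.6 mm and w√2 ≈ 1286.3 mm → L0 = 910 × 1286 mm.
L1: ⌊1286/2⌋ × 910 = 643 × 910 mm
L2: ⌊910/2⌋ × 643 = 455 × 643 mm

455 × 643 mm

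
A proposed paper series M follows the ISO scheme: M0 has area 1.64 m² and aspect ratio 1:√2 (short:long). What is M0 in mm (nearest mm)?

1077 × 1523 mm

Let the short side be w mm. Then w · w√2 = 1.64 m² = 1,640,000 mm².
w² = 1,640,000/√2, so w ≈ 1076.9 mm; long side = w√2 ≈ 1522.9 mm.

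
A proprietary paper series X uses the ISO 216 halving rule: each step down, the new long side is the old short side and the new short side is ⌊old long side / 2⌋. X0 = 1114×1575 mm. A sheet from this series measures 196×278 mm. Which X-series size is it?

X5

X0: 1114 × 1575 mm
X1: 787 × 1114 mm
X2: 557 × 787 mm
X3: 393 × 557 mm
X4: 278 × 393 mm
X5: 196 × 278 mm
X6: 139 × 196 mm
→ matches X5.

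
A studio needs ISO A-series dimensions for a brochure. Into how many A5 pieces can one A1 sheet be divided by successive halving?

Each ISO step halves the sheet: 1 × A1 → 2 × A2 → 4 × A3 → 8 × A4 → …
From A1 to A5 is 4 halving steps: 2^4 = 16.

16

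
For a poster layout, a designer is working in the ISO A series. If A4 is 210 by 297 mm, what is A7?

74 × 105 mm

A5: ⌊297/2⌋ × 210 = 148 × 210 mm
A6: ⌊210/2⌋ × 148 = 105 × 148 mm
A7: ⌊148/2⌋ × 105 = 74 × 105 mm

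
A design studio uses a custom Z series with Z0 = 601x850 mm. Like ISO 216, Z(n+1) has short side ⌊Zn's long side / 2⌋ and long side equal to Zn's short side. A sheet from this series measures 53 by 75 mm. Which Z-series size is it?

Z7

Z0: 601 × 850 mm
Z1: 425 × 601 mm
Z2: 300 × 425 mm
Z3: 212 × 300 mm
Z4: 150 × 212 mm
Z5: 106 × 150 mm
Z6: 75 × 106 mm
Z7: 53 × 75 mm
Z8: 37 × 53 mm
→ matches Z7.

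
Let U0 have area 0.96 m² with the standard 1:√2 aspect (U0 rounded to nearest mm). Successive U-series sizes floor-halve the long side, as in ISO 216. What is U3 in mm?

Let U0's short side be w mm. w · w√2 = 0.96 m² = 960,000 mm², so w ≈ 823.9 mm and w√2 ≈ 1165.2 mm → U0 = 824 × 1165 mm.
U1: ⌊1165/2⌋ × 824 = 582 × 824 mm
U2: ⌊824/2⌋ × 582 = 412 × 582 mm
U3: ⌊582/2⌋ × 412 = 291 × 412 mm

291 × 412 mm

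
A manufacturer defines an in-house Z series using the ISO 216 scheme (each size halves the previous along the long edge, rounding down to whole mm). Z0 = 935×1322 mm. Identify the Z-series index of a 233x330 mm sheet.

Z0: 935 × 1322 mm
Z1: 661 × 935 mm
Z2: 467 × 661 mm
Z3: 330 × 467 mm
Z4: 233 × 330 mm
Z5: 165 × 233 mm
→ matches Z4.

Z4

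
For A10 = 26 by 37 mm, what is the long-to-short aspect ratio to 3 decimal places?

37 / 26 = 1.423
ISO 216 targets √2 ≈ 1.414; the +0.009 deviation is from mm rounding.

1.423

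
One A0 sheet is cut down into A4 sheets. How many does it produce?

16

A0 = 841 × 1189 mm; A4 = 210 × 297 mm.
Each halving step doubles the count; 4 steps from A0 to A4.
2^4 = 16.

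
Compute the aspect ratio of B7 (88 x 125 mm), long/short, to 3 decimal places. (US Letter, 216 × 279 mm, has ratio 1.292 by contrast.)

125 / 88 = 1.420
ISO 216 targets √2 ≈ 1.414; the +0.006 deviation is from mm rounding.

1.420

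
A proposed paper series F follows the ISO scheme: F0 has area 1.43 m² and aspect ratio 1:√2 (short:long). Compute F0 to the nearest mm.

1006 × 1422 mm

Let the short side be w mm. Then w · w√2 = 1.43 m² = 1,430,000 mm².
w² = 1,430,000/√2, so w ≈ 1005.6 mm; long side = w√2 ≈ 1422.1 mm.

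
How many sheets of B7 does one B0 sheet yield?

B0 = 1000 × 1414 mm; B7 = 88 × 125 mm.
Each halving step doubles the count; 7 steps from B0 to B7.
2^7 = 128.

128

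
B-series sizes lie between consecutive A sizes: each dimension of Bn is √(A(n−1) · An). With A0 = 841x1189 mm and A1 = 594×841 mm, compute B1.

707 × 1000 mm

Short side: √(841 · 594) = √499554 ≈ 706.8 → 707 mm
Long side: √(1189 · 841) = √999949 ≈ 1000.0 → 1000 mm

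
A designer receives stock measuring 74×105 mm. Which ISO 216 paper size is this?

Aspect ratio 105/74 ≈ 1.419 — close to the ISO √2 ≈ 1.414.
In the A-series (A0 area = 1 m²): A7 = 74 × 105 mm.

A7 (74 × 105 mm)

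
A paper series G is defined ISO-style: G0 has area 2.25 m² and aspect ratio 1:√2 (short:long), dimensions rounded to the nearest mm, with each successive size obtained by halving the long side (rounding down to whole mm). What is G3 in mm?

446 × 630 mm

Let G0's short side be w mm. w · w√2 = 2.25 m² = 2,250,000 mm², so w ≈ 1261.3 mm and w√2 ≈ 1783.8 mm → G0 = 1261 × 1784 mm.
G1: ⌊1784/2⌋ × 1261 = 892 × 1261 mm
G2: ⌊1261/2⌋ × 892 = 630 × 892 mm
G3: ⌊892/2⌋ × 630 = 446 × 630 mm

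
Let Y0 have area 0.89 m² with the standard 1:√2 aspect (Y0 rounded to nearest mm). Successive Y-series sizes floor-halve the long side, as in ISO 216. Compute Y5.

140 × 198 mm

Let Y0's short side be w mm. w · w√2 = 0.89 m² = 890,000 mm², so w ≈ 793.3 mm and w√2 ≈ 1121.9 mm → Y0 = 793 × 1122 mm.
Y1: ⌊1122/2⌋ × 793 = 561 × 793 mm
Y2: ⌊793/2⌋ × 561 = 396 × 561 mm
Y3: ⌊561/2⌋ × 396 = 280 × 396 mm
Y4: ⌊396/2⌋ × 280 = 198 × 280 mm
Y5: ⌊280/2⌋ × 198 = 140 × 198 mm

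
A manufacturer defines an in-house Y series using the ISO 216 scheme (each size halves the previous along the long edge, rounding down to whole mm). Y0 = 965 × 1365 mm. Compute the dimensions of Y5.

Y1: ⌊1365/2⌋ × 965 = 682 × 965 mm
Y2: ⌊965/2⌋ × 682 = 482 × 682 mm
Y3: ⌊682/2⌋ × 482 = 341 × 482 mm
Y4: ⌊482/2⌋ × 341 = 241 × 341 mm
Y5: ⌊341/2⌋ × 241 = 170 × 241 mm

170 × 241 mm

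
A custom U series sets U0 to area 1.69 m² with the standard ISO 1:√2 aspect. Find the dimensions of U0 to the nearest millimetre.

1093 × 1546 mm

Let the short side be w mm. Then w · w√2 = 1.69 m² = 1,690,000 mm².
w² = 1,690,000/√2, so w ≈ 1093.2 mm; long side = w√2 ≈ 1546.0 mm.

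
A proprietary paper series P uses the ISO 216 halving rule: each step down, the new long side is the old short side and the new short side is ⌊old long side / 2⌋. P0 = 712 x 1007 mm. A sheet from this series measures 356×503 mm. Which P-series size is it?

P0: 712 × 1007 mm
P1: 503 × 712 mm
P2: 356 × 503 mm
P3: 251 × 356 mm
→ matches P2.

P2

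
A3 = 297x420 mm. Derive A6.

A4: ⌊420/2⌋ × 297 = 210 × 297 mm
A5: ⌊297/2⌋ × 210 = 148 × 210 mm
A6: ⌊210/2⌋ × 148 = 105 × 148 mm

105 × 148 mm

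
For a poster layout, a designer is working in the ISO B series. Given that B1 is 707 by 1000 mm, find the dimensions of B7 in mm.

B2: ⌊1000/2⌋ × 707 = 500 × 707 mm
B3: ⌊707/2⌋ × 500 = 353 × 500 mm
B4: ⌊500/2⌋ × 353 = 250 × 353 mm
B5: ⌊353/2⌋ × 250 = 176 × 250 mm
B6: ⌊250/2⌋ × 176 = 125 × 176 mm
B7: ⌊176/2⌋ × 125 = 88 × 125 mm

88 × 125 mm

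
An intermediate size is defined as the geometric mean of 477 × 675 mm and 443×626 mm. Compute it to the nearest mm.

Short side: √(477 · 443) = √211311 ≈ 459.7 → 460 mm
Long side: √(675 · 626) = √422550 ≈ 650.0 → 650 mm

460 × 650 mm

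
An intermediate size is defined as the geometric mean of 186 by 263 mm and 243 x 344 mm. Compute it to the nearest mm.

Short side: √(186 · 243) = √45198 ≈ 212.6 → 213 mm
Long side: √(263 · 344) = √90472 ≈ 300.8 → 301 mm

213 × 301 mm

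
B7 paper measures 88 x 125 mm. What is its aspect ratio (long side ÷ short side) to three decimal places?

1.420

125 / 88 = 1.420
ISO 216 targets √2 ≈ 1.414; the +0.006 deviation is from mm rounding.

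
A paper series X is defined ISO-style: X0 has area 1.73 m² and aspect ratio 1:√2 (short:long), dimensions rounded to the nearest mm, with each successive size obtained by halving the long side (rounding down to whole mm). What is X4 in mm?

276 × 391 mm

Let X0's short side be w mm. w · w√2 = 1.73 m² = 1,730,000 mm², so w ≈ 1106.0 mm and w√2 ≈ 1564.2 mm → X0 = 1106 × 1564 mm.
X1: ⌊1564/2⌋ × 1106 = 782 × 1106 mm
X2: ⌊1106/2⌋ × 782 = 553 × 782 mm
X3: ⌊782/2⌋ × 553 = 391 × 553 mm
X4: ⌊553/2⌋ × 391 = 276 × 391 mm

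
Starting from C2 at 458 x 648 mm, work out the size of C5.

C3: ⌊648/2⌋ × 458 = 324 × 458 mm
C4: ⌊458/2⌋ × 324 = 229 × 324 mm
C5: ⌊324/2⌋ × 229 = 162 × 229 mm

162 × 229 mm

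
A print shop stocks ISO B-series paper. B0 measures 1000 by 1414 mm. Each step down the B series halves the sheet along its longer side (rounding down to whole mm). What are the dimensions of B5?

B1: ⌊1414/2⌋ × 1000 = 707 × 1000 mm
B2: ⌊1000/2⌋ × 707 = 500 × 707 mm
B3: ⌊707/2⌋ × 500 = 353 × 500 mm
B4: ⌊500/2⌋ × 353 = 250 × 353 mm
B5: ⌊353/2⌋ × 250 = 176 × 250 mm

176 × 250 mm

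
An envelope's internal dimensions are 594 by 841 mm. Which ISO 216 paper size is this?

Aspect ratio 841/594 ≈ 1.416 — close to the ISO √2 ≈ 1.414.
In the A-series (A0 area = 1 m²): A1 = 594 × 841 mm.

A1 (594 × 841 mm)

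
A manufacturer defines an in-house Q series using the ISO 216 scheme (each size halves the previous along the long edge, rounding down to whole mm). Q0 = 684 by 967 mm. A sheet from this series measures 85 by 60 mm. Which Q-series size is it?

Q0: 684 × 967 mm
Q1: 483 × 684 mm
Q2: 342 × 483 mm
Q3: 241 × 342 mm
Q4: 171 × 241 mm
Q5: 120 × 171 mm
Q6: 85 × 120 mm
Q7: 60 × 85 mm
Q8: 42 × 60 mm
→ matches Q7.

Q7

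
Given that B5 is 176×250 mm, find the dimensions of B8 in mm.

62 × 88 mm

B6: ⌊250/2⌋ × 176 = 125 × 176 mm
B7: ⌊176/2⌋ × 125 = 88 × 125 mm
B8: ⌊125/2⌋ × 88 = 62 × 88 mm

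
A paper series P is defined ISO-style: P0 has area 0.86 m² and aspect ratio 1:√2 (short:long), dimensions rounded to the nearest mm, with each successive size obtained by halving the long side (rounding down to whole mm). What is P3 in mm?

275 × 390 mm

Let P0's short side be w mm. w · w√2 = 0.86 m² = 860,000 mm², so w ≈ 779.8 mm and w√2 ≈ 1102.8 mm → P0 = 780 × 1103 mm.
P1: ⌊1103/2⌋ × 780 = 551 × 780 mm
P2: ⌊780/2⌋ × 551 = 390 × 551 mm
P3: ⌊551/2⌋ × 390 = 275 × 390 mm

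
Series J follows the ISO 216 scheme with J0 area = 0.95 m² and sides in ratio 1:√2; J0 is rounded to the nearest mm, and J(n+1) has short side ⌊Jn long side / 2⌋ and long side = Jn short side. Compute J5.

144 × 205 mm

Let J0's short side be w mm. w · w√2 = 0.95 m² = 950,000 mm², so w ≈ 819.6 mm and w√2 ≈ 1159.1 mm → J0 = 820 × 1159 mm.
J1: ⌊1159/2⌋ × 820 = 579 × 820 mm
J2: ⌊820/2⌋ × 579 = 410 × 579 mm
J3: ⌊579/2⌋ × 410 = 289 × 410 mm
J4: ⌊410/2⌋ × 289 = 205 × 289 mm
J5: ⌊289/2⌋ × 205 = 144 × 205 mm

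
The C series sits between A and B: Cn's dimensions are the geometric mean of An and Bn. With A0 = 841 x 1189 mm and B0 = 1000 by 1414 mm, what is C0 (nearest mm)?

Short side: √(841 · 1000) = √841000 ≈ 917.1 → 917 mm
Long side: √(1189 · 1414) = √1681246 ≈ 1296.6 → 1297 mm

917 × 1297 mm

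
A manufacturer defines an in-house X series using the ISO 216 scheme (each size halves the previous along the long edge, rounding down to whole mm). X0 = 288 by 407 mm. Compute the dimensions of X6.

36 × 50 mm

X1: ⌊407/2⌋ × 288 = 203 × 288 mm
X2: ⌊288/2⌋ × 203 = 144 × 203 mm
X3: ⌊203/2⌋ × 144 = 101 × 144 mm
X4: ⌊144/2⌋ × 101 = 72 × 101 mm
X5: ⌊101/2⌋ × 72 = 50 × 72 mm
X6: ⌊72/2⌋ × 50 = 36 × 50 mm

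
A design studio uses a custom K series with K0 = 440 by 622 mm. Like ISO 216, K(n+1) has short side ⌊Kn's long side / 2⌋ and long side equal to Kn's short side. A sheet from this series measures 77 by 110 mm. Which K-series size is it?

K0: 440 × 622 mm
K1: 311 × 440 mm
K2: 220 × 311 mm
K3: 155 × 220 mm
K4: 110 × 155 mm
K5: 77 × 110 mm
K6: 55 × 77 mm
→ matches K5.

K5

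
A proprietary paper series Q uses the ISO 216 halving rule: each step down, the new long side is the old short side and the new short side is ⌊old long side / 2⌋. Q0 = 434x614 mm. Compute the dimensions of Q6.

Q1: ⌊614/2⌋ × 434 = 307 × 434 mm
Q2: ⌊434/2⌋ × 307 = 217 × 307 mm
Q3: ⌊307/2⌋ × 217 = 153 × 217 mm
Q4: ⌊217/2⌋ × 153 = 108 × 153 mm
Q5: ⌊153/2⌋ × 108 = 76 × 108 mm
Q6: ⌊108/2⌋ × 76 = 54 × 76 mm

54 × 76 mm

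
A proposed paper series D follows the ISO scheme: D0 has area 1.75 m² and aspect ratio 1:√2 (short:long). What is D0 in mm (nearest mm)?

Let the short side be w mm. Then w · w√2 = 1.75 m² = 1,750,000 mm².
w² = 1,750,000/√2, so w ≈ 1112.4 mm; long side = w√2 ≈ 1573.2 mm.

1112 × 1573 mm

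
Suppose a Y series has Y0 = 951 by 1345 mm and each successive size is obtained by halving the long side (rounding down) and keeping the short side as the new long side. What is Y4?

237 × 336 mm

Y1: ⌊1345/2⌋ × 951 = 672 × 951 mm
Y2: ⌊951/2⌋ × 672 = 475 × 672 mm
Y3: ⌊672/2⌋ × 475 = 336 × 475 mm
Y4: ⌊475/2⌋ × 336 = 237 × 336 mm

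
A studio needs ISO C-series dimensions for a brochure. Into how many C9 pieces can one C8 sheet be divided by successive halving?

2

Each ISO step halves the sheet: 1 × C8 → 2 × C9
From C8 to C9 is 1 halving step: 2^1 = 2.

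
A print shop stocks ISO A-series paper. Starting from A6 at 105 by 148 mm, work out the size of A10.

26 × 37 mm

A7: ⌊148/2⌋ × 105 = 74 × 105 mm
A8: ⌊105/2⌋ × 74 = 52 × 74 mm
A9: ⌊74/2⌋ × 52 = 37 × 52 mm
A10: ⌊52/2⌋ × 37 = 26 × 37 mm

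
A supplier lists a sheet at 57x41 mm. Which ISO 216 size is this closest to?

Aspect ratio 57/41 ≈ 1.390 (ISO target is √2 ≈ 1.414).
In the C-series (envelope sizes, between A and B): C9 = 40 × 57 mm.
Off by 1 mm total — nearest standard size.

C9 (40 × 57 mm)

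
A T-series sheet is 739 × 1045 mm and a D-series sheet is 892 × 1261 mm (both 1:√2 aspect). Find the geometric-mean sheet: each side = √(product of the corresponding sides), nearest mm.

812 × 1148 mm

Short side: √(739 · 892) = √659188 ≈ 811.9 → 812 mm
Long side: √(1045 · 1261) = √1317745 ≈ 1147.9 → 1148 mm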